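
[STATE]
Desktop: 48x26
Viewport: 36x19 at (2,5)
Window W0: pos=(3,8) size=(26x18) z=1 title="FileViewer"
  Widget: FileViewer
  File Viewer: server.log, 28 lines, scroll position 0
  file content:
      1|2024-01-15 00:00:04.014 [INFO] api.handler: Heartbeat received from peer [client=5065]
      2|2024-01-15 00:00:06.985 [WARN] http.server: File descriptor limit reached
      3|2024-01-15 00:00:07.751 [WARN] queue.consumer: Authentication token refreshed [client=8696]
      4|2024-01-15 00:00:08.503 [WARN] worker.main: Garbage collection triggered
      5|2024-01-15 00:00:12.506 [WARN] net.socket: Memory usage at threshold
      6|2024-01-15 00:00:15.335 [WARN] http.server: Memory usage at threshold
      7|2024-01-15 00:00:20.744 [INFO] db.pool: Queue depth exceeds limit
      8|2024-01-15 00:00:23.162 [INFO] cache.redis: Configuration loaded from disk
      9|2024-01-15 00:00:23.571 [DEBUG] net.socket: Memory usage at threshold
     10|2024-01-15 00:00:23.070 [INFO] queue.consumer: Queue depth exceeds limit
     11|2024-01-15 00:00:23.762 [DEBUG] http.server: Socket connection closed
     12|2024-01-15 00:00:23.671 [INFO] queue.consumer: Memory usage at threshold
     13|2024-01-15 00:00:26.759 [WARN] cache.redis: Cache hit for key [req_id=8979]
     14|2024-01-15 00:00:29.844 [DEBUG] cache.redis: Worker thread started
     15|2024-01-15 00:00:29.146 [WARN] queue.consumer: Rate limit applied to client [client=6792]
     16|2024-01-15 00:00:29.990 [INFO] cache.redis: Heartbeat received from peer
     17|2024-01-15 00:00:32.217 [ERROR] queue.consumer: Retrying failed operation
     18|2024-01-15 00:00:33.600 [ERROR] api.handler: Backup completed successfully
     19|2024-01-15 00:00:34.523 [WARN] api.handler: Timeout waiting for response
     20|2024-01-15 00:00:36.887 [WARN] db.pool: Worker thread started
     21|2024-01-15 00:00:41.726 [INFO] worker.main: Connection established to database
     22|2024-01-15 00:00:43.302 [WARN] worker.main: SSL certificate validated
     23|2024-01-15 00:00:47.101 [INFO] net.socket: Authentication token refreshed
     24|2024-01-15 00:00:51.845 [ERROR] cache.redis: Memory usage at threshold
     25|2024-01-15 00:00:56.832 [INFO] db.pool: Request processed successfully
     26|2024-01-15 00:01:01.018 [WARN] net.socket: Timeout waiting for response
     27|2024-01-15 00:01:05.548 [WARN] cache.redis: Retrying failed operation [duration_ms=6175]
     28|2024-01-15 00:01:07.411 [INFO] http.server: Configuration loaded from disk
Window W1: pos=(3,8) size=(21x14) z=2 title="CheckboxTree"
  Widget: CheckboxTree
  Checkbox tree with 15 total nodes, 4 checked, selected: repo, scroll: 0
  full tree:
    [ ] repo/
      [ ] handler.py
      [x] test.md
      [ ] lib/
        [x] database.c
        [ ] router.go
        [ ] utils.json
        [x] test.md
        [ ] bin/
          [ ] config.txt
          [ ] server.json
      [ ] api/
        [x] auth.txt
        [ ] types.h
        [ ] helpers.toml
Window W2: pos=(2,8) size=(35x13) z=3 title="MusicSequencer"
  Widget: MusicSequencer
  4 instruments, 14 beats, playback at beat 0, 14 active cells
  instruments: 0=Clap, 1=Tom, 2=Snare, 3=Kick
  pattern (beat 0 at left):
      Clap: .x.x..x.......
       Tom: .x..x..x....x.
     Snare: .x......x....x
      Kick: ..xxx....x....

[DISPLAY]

                                    
                                    
                                    
┏━━━━━━━━━━━━━━━━━━━━━━━━━━━━━━━━━┓ 
┃ MusicSequencer                  ┃ 
┠─────────────────────────────────┨ 
┃      ▼1234567890123             ┃ 
┃  Clap·█·█··█·······             ┃ 
┃   Tom·█··█··█····█·             ┃ 
┃ Snare·█······█····█             ┃ 
┃  Kick··███····█····             ┃ 
┃                                 ┃ 
┃                                 ┃ 
┃                                 ┃ 
┃                                 ┃ 
┗━━━━━━━━━━━━━━━━━━━━━━━━━━━━━━━━━┛ 
 ┗━━━━━━━━━━━━━━━━━━━┛762░┃         
 ┃2024-01-15 00:00:23.671░┃         
 ┃2024-01-15 00:00:26.759░┃         


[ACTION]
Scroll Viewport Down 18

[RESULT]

                                    
┏━━━━━━━━━━━━━━━━━━━━━━━━━━━━━━━━━┓ 
┃ MusicSequencer                  ┃ 
┠─────────────────────────────────┨ 
┃      ▼1234567890123             ┃ 
┃  Clap·█·█··█·······             ┃ 
┃   Tom·█··█··█····█·             ┃ 
┃ Snare·█······█····█             ┃ 
┃  Kick··███····█····             ┃ 
┃                                 ┃ 
┃                                 ┃ 
┃                                 ┃ 
┃                                 ┃ 
┗━━━━━━━━━━━━━━━━━━━━━━━━━━━━━━━━━┛ 
 ┗━━━━━━━━━━━━━━━━━━━┛762░┃         
 ┃2024-01-15 00:00:23.671░┃         
 ┃2024-01-15 00:00:26.759░┃         
 ┃2024-01-15 00:00:29.844▼┃         
 ┗━━━━━━━━━━━━━━━━━━━━━━━━┛         


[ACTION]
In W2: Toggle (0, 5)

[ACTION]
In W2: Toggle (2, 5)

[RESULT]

                                    
┏━━━━━━━━━━━━━━━━━━━━━━━━━━━━━━━━━┓ 
┃ MusicSequencer                  ┃ 
┠─────────────────────────────────┨ 
┃      ▼1234567890123             ┃ 
┃  Clap·█·█·██·······             ┃ 
┃   Tom·█··█··█····█·             ┃ 
┃ Snare·█···█··█····█             ┃ 
┃  Kick··███····█····             ┃ 
┃                                 ┃ 
┃                                 ┃ 
┃                                 ┃ 
┃                                 ┃ 
┗━━━━━━━━━━━━━━━━━━━━━━━━━━━━━━━━━┛ 
 ┗━━━━━━━━━━━━━━━━━━━┛762░┃         
 ┃2024-01-15 00:00:23.671░┃         
 ┃2024-01-15 00:00:26.759░┃         
 ┃2024-01-15 00:00:29.844▼┃         
 ┗━━━━━━━━━━━━━━━━━━━━━━━━┛         


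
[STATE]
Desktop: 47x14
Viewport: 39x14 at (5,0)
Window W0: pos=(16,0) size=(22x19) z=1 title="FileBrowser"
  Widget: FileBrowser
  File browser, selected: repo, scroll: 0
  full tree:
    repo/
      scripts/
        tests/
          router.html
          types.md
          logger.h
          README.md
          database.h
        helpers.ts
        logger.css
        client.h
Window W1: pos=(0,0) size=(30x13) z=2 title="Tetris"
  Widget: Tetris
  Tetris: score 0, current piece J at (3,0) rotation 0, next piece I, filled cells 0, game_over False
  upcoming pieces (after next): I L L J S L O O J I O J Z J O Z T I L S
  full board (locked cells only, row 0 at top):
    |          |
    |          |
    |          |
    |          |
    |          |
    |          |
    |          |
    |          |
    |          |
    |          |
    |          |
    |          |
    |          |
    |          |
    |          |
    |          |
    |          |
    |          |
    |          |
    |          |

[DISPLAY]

━━━━━━━━━━━━━━━━━━━━━━━━┓━━━━━━━┓      
ris                     ┃       ┃      
────────────────────────┨───────┨      
      │Next:            ┃       ┃      
      │████             ┃ts/    ┃      
      │                 ┃       ┃      
      │                 ┃       ┃      
      │                 ┃       ┃      
      │                 ┃       ┃      
      │Score:           ┃       ┃      
      │0                ┃       ┃      
      │                 ┃       ┃      
━━━━━━━━━━━━━━━━━━━━━━━━┛       ┃      
           ┃                    ┃      


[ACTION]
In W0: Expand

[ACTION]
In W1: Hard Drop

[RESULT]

━━━━━━━━━━━━━━━━━━━━━━━━┓━━━━━━━┓      
ris                     ┃       ┃      
────────────────────────┨───────┨      
      │Next:            ┃       ┃      
      │████             ┃ts/    ┃      
      │                 ┃       ┃      
      │                 ┃       ┃      
      │                 ┃       ┃      
      │                 ┃       ┃      
      │Score:           ┃       ┃      
      │0                ┃       ┃      
██    │                 ┃       ┃      
━━━━━━━━━━━━━━━━━━━━━━━━┛       ┃      
           ┃                    ┃      


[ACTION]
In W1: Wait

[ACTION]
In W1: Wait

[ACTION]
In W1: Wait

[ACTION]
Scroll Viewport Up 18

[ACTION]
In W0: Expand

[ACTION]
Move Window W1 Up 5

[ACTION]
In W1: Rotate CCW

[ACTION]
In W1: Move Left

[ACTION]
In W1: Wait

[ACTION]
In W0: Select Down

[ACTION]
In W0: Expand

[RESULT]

━━━━━━━━━━━━━━━━━━━━━━━━┓━━━━━━━┓      
ris                     ┃       ┃      
────────────────────────┨───────┨      
      │Next:            ┃       ┃      
      │████             ┃ts/    ┃      
      │                 ┃ts/    ┃      
      │                 ┃.ts    ┃      
      │                 ┃css    ┃      
      │                 ┃h      ┃      
      │Score:           ┃       ┃      
      │0                ┃       ┃      
██    │                 ┃       ┃      
━━━━━━━━━━━━━━━━━━━━━━━━┛       ┃      
           ┃                    ┃      


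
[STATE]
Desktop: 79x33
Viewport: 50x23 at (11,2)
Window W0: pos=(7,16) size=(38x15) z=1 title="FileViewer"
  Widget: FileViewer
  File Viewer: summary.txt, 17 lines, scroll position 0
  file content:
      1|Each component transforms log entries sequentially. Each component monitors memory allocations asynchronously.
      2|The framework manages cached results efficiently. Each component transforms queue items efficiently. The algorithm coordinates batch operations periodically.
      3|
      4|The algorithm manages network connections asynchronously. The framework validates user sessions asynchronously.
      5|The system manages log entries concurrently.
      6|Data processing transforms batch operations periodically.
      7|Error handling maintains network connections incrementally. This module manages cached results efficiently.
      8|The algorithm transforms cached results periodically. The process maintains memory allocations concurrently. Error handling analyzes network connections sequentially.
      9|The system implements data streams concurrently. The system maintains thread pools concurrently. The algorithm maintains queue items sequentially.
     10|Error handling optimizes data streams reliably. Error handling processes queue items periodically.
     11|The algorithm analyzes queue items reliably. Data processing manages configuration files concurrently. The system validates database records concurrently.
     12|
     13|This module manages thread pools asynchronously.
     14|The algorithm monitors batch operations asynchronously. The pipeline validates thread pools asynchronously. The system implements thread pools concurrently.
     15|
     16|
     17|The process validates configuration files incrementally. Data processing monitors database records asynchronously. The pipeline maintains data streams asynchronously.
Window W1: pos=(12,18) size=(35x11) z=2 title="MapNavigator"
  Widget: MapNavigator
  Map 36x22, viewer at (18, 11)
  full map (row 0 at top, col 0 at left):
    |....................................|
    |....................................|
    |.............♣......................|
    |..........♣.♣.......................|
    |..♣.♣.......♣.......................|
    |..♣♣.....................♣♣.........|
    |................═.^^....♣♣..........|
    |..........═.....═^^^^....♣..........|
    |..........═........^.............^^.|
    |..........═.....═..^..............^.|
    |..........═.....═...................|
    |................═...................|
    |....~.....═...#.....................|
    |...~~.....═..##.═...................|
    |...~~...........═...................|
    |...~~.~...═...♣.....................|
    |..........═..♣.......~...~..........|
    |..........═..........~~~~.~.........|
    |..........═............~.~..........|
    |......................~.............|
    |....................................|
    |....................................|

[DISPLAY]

                                                  
                                                  
                                                  
                                                  
                                                  
                                                  
                                                  
                                                  
                                                  
                                                  
                                                  
                                                  
                                                  
                                                  
━━━━━━━━━━━━━━━━━━━━━━━━━━━━━━━━━┓                
leViewer                         ┃                
─┏━━━━━━━━━━━━━━━━━━━━━━━━━━━━━━━━━┓              
h┃ MapNavigator                    ┃              
 ┠─────────────────────────────────┨              
 ┃........═........^.............^^┃              
 ┃........═.....═..^..............^┃              
 ┃........═.....═..................┃              
a┃..............═.@................┃              


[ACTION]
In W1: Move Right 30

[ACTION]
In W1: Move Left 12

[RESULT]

                                                  
                                                  
                                                  
                                                  
                                                  
                                                  
                                                  
                                                  
                                                  
                                                  
                                                  
                                                  
                                                  
                                                  
━━━━━━━━━━━━━━━━━━━━━━━━━━━━━━━━━┓                
leViewer                         ┃                
─┏━━━━━━━━━━━━━━━━━━━━━━━━━━━━━━━━━┓              
h┃ MapNavigator                    ┃              
 ┠─────────────────────────────────┨              
 ┃...═........^.............^^.    ┃              
 ┃...═.....═..^..............^.    ┃              
 ┃...═.....═...................    ┃              
a┃.........═......@............    ┃              


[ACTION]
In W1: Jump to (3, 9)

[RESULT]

                                                  
                                                  
                                                  
                                                  
                                                  
                                                  
                                                  
                                                  
                                                  
                                                  
                                                  
                                                  
                                                  
                                                  
━━━━━━━━━━━━━━━━━━━━━━━━━━━━━━━━━┓                
leViewer                         ┃                
─┏━━━━━━━━━━━━━━━━━━━━━━━━━━━━━━━━━┓              
h┃ MapNavigator                    ┃              
 ┠─────────────────────────────────┨              
 ┃             ................═.^^┃              
 ┃             ..........═.....═^^^┃              
 ┃             ..........═........^┃              
a┃             ...@......═.....═..^┃              


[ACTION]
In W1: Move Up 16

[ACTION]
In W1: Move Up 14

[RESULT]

                                                  
                                                  
                                                  
                                                  
                                                  
                                                  
                                                  
                                                  
                                                  
                                                  
                                                  
                                                  
                                                  
                                                  
━━━━━━━━━━━━━━━━━━━━━━━━━━━━━━━━━┓                
leViewer                         ┃                
─┏━━━━━━━━━━━━━━━━━━━━━━━━━━━━━━━━━┓              
h┃ MapNavigator                    ┃              
 ┠─────────────────────────────────┨              
 ┃                                 ┃              
 ┃                                 ┃              
 ┃                                 ┃              
a┃             ...@................┃              


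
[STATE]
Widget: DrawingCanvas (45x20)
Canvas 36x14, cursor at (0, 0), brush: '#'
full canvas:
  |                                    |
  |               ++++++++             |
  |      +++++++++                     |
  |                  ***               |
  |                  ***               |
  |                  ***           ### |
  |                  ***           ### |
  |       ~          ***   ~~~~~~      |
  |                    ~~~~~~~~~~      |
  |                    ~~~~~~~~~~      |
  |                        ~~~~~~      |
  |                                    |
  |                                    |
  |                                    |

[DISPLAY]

+                                            
               ++++++++                      
      +++++++++                              
                  ***                        
                  ***                        
                  ***           ###          
                  ***           ###          
       ~          ***   ~~~~~~               
                    ~~~~~~~~~~               
                    ~~~~~~~~~~               
                        ~~~~~~               
                                             
                                             
                                             
                                             
                                             
                                             
                                             
                                             
                                             


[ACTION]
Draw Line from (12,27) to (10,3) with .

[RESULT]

+                                            
               ++++++++                      
      +++++++++                              
                  ***                        
                  ***                        
                  ***           ###          
                  ***           ###          
       ~          ***   ~~~~~~               
                    ~~~~~~~~~~               
                    ~~~~~~~~~~               
   ......               ~~~~~~               
         ............                        
                     .......                 
                                             
                                             
                                             
                                             
                                             
                                             
                                             


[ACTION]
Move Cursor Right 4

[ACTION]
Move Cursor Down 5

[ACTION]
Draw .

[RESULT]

                                             
               ++++++++                      
      +++++++++                              
                  ***                        
                  ***                        
    .             ***           ###          
                  ***           ###          
       ~          ***   ~~~~~~               
                    ~~~~~~~~~~               
                    ~~~~~~~~~~               
   ......               ~~~~~~               
         ............                        
                     .......                 
                                             
                                             
                                             
                                             
                                             
                                             
                                             


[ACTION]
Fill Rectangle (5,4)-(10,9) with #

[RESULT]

                                             
               ++++++++                      
      +++++++++                              
                  ***                        
                  ***                        
    ######        ***           ###          
    ######        ***           ###          
    ######        ***   ~~~~~~               
    ######          ~~~~~~~~~~               
    ######          ~~~~~~~~~~               
   .######              ~~~~~~               
         ............                        
                     .......                 
                                             
                                             
                                             
                                             
                                             
                                             
                                             


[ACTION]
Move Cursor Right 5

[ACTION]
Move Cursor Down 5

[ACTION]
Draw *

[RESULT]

                                             
               ++++++++                      
      +++++++++                              
                  ***                        
                  ***                        
    ######        ***           ###          
    ######        ***           ###          
    ######        ***   ~~~~~~               
    ######          ~~~~~~~~~~               
    ######          ~~~~~~~~~~               
   .#####*              ~~~~~~               
         ............                        
                     .......                 
                                             
                                             
                                             
                                             
                                             
                                             
                                             


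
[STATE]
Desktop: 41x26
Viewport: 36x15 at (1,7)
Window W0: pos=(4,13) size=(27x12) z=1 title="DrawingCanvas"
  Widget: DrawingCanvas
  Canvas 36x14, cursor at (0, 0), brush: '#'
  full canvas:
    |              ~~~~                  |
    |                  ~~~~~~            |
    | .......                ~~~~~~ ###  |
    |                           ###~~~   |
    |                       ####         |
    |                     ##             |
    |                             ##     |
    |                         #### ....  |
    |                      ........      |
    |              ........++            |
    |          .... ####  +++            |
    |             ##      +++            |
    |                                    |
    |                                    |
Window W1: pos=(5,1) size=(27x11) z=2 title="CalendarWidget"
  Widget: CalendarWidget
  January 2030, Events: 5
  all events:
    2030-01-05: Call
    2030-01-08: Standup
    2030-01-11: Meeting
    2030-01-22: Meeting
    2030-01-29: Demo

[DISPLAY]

    ┃ 7  8*  9 10 11* 12 13   ┃     
    ┃14 15 16 17 18 19 20     ┃     
    ┃21 22* 23 24 25 26 27    ┃     
    ┃28 29* 30 31             ┃     
    ┗━━━━━━━━━━━━━━━━━━━━━━━━━┛     
                                    
   ┏━━━━━━━━━━━━━━━━━━━━━━━━━┓      
   ┃ DrawingCanvas           ┃      
   ┠─────────────────────────┨      
   ┃+             ~~~~       ┃      
   ┃                  ~~~~~~ ┃      
   ┃ .......                ~┃      
   ┃                         ┃      
   ┃                       ##┃      
   ┃                     ##  ┃      


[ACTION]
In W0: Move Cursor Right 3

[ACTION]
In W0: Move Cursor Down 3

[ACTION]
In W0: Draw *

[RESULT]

    ┃ 7  8*  9 10 11* 12 13   ┃     
    ┃14 15 16 17 18 19 20     ┃     
    ┃21 22* 23 24 25 26 27    ┃     
    ┃28 29* 30 31             ┃     
    ┗━━━━━━━━━━━━━━━━━━━━━━━━━┛     
                                    
   ┏━━━━━━━━━━━━━━━━━━━━━━━━━┓      
   ┃ DrawingCanvas           ┃      
   ┠─────────────────────────┨      
   ┃              ~~~~       ┃      
   ┃                  ~~~~~~ ┃      
   ┃ .......                ~┃      
   ┃   *                     ┃      
   ┃                       ##┃      
   ┃                     ##  ┃      


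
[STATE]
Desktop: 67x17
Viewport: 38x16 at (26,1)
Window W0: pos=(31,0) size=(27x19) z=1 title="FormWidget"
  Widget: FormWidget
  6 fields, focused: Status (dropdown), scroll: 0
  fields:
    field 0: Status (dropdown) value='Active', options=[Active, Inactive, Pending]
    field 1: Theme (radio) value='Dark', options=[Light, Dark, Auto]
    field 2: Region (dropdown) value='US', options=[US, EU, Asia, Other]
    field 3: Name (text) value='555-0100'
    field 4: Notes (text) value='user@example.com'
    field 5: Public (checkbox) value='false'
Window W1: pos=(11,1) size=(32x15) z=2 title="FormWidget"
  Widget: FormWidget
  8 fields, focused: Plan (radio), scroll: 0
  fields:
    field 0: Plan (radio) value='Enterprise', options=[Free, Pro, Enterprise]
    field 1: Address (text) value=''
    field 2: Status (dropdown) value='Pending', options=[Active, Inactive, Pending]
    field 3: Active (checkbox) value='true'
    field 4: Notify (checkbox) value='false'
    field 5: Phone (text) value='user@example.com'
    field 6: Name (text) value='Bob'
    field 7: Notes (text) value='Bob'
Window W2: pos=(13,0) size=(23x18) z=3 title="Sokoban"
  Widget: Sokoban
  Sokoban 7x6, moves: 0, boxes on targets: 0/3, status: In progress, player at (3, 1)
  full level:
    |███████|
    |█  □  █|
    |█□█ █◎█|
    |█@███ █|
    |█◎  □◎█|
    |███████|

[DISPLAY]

         ┃━━━━━━┓              ┃      
─────────┨      ┃──────────────┨      
         ┃──────┨   [Active  ▼]┃      
         ┃( ) Pr┃   ( ) Light  ┃      
         ┃     ]┃   [US      ▼]┃      
         ┃    ▼]┃   [555-0100 ]┃      
         ┃      ┃   [user@exam]┃      
         ┃      ┃   [ ]        ┃      
3        ┃ple.c]┃              ┃      
         ┃     ]┃              ┃      
         ┃     ]┃              ┃      
         ┃      ┃              ┃      
         ┃      ┃              ┃      
         ┃      ┃              ┃      
         ┃━━━━━━┛              ┃      
         ┃                     ┃      


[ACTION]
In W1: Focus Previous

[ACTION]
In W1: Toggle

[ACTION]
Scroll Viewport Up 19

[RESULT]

━━━━━━━━━┓━━━━━━━━━━━━━━━━━━━━━┓      
         ┃━━━━━━┓              ┃      
─────────┨      ┃──────────────┨      
         ┃──────┨   [Active  ▼]┃      
         ┃( ) Pr┃   ( ) Light  ┃      
         ┃     ]┃   [US      ▼]┃      
         ┃    ▼]┃   [555-0100 ]┃      
         ┃      ┃   [user@exam]┃      
         ┃      ┃   [ ]        ┃      
3        ┃ple.c]┃              ┃      
         ┃     ]┃              ┃      
         ┃     ]┃              ┃      
         ┃      ┃              ┃      
         ┃      ┃              ┃      
         ┃      ┃              ┃      
         ┃━━━━━━┛              ┃      


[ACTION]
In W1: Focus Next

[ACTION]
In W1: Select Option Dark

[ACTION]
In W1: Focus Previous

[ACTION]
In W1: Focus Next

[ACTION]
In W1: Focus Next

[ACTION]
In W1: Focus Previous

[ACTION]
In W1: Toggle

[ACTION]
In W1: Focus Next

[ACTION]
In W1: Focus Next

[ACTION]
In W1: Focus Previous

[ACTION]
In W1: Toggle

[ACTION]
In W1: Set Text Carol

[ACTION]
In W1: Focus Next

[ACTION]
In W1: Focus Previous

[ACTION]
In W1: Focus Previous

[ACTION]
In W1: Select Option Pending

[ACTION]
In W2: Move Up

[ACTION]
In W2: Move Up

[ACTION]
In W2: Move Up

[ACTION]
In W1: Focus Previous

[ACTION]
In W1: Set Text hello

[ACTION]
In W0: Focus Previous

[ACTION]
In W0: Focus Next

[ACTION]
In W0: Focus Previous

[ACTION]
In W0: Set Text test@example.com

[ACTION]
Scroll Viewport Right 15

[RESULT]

━━━━━━┓━━━━━━━━━━━━━━━━━━━━━┓         
      ┃━━━━━━┓              ┃         
──────┨      ┃──────────────┨         
      ┃──────┨   [Active  ▼]┃         
      ┃( ) Pr┃   ( ) Light  ┃         
      ┃     ]┃   [US      ▼]┃         
      ┃    ▼]┃   [555-0100 ]┃         
      ┃      ┃   [user@exam]┃         
      ┃      ┃   [ ]        ┃         
      ┃ple.c]┃              ┃         
      ┃     ]┃              ┃         
      ┃     ]┃              ┃         
      ┃      ┃              ┃         
      ┃      ┃              ┃         
      ┃      ┃              ┃         
      ┃━━━━━━┛              ┃         


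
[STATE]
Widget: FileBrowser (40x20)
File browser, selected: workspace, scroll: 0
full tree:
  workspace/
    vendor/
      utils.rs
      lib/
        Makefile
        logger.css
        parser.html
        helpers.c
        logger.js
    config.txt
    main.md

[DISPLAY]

> [-] workspace/                        
    [+] vendor/                         
    config.txt                          
    main.md                             
                                        
                                        
                                        
                                        
                                        
                                        
                                        
                                        
                                        
                                        
                                        
                                        
                                        
                                        
                                        
                                        


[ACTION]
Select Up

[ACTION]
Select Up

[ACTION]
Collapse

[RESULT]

> [+] workspace/                        
                                        
                                        
                                        
                                        
                                        
                                        
                                        
                                        
                                        
                                        
                                        
                                        
                                        
                                        
                                        
                                        
                                        
                                        
                                        


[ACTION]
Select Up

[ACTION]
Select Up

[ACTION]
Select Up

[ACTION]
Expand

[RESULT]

> [-] workspace/                        
    [+] vendor/                         
    config.txt                          
    main.md                             
                                        
                                        
                                        
                                        
                                        
                                        
                                        
                                        
                                        
                                        
                                        
                                        
                                        
                                        
                                        
                                        


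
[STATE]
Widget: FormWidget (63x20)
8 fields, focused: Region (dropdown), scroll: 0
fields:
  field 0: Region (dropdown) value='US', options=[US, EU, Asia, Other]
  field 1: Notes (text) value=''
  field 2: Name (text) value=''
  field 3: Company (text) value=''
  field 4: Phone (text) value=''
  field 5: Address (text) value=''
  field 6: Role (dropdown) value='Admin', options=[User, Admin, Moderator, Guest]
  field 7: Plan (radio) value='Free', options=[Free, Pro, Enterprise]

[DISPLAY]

> Region:     [US                                            ▼]
  Notes:      [                                               ]
  Name:       [                                               ]
  Company:    [                                               ]
  Phone:      [                                               ]
  Address:    [                                               ]
  Role:       [Admin                                         ▼]
  Plan:       (●) Free  ( ) Pro  ( ) Enterprise                
                                                               
                                                               
                                                               
                                                               
                                                               
                                                               
                                                               
                                                               
                                                               
                                                               
                                                               
                                                               


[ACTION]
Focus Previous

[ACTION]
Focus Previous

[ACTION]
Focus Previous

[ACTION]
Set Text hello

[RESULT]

  Region:     [US                                            ▼]
  Notes:      [                                               ]
  Name:       [                                               ]
  Company:    [                                               ]
  Phone:      [                                               ]
> Address:    [hello                                          ]
  Role:       [Admin                                         ▼]
  Plan:       (●) Free  ( ) Pro  ( ) Enterprise                
                                                               
                                                               
                                                               
                                                               
                                                               
                                                               
                                                               
                                                               
                                                               
                                                               
                                                               
                                                               


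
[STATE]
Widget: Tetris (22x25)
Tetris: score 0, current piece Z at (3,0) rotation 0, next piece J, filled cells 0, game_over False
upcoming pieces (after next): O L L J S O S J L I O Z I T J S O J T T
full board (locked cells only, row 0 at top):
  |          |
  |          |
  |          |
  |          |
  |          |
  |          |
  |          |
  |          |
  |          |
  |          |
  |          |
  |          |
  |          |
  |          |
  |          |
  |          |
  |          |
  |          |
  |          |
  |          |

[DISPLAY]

   ▓▓     │Next:      
    ▓▓    │█          
          │███        
          │           
          │           
          │           
          │Score:     
          │0          
          │           
          │           
          │           
          │           
          │           
          │           
          │           
          │           
          │           
          │           
          │           
          │           
          │           
          │           
          │           
          │           
          │           


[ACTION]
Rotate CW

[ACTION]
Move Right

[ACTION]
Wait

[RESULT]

          │Next:      
     ▓    │█          
    ▓▓    │███        
    ▓     │           
          │           
          │           
          │Score:     
          │0          
          │           
          │           
          │           
          │           
          │           
          │           
          │           
          │           
          │           
          │           
          │           
          │           
          │           
          │           
          │           
          │           
          │           


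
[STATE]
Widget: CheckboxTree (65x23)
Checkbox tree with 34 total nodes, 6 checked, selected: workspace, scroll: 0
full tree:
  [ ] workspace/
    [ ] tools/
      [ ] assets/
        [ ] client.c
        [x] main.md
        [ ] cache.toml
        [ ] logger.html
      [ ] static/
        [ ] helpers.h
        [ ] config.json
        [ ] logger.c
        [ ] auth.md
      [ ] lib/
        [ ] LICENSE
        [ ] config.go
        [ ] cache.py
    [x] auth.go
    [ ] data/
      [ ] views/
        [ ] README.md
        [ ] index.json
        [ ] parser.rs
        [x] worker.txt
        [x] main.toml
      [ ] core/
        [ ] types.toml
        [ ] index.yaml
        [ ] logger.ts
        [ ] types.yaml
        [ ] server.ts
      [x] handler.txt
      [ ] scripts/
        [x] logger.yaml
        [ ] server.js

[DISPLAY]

>[-] workspace/                                                  
   [-] tools/                                                    
     [-] assets/                                                 
       [ ] client.c                                              
       [x] main.md                                               
       [ ] cache.toml                                            
       [ ] logger.html                                           
     [ ] static/                                                 
       [ ] helpers.h                                             
       [ ] config.json                                           
       [ ] logger.c                                              
       [ ] auth.md                                               
     [ ] lib/                                                    
       [ ] LICENSE                                               
       [ ] config.go                                             
       [ ] cache.py                                              
   [x] auth.go                                                   
   [-] data/                                                     
     [-] views/                                                  
       [ ] README.md                                             
       [ ] index.json                                            
       [ ] parser.rs                                             
       [x] worker.txt                                            


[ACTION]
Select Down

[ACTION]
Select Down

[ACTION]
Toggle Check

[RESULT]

 [-] workspace/                                                  
   [-] tools/                                                    
>    [x] assets/                                                 
       [x] client.c                                              
       [x] main.md                                               
       [x] cache.toml                                            
       [x] logger.html                                           
     [ ] static/                                                 
       [ ] helpers.h                                             
       [ ] config.json                                           
       [ ] logger.c                                              
       [ ] auth.md                                               
     [ ] lib/                                                    
       [ ] LICENSE                                               
       [ ] config.go                                             
       [ ] cache.py                                              
   [x] auth.go                                                   
   [-] data/                                                     
     [-] views/                                                  
       [ ] README.md                                             
       [ ] index.json                                            
       [ ] parser.rs                                             
       [x] worker.txt                                            


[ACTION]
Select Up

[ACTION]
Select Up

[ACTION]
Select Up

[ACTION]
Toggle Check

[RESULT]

>[x] workspace/                                                  
   [x] tools/                                                    
     [x] assets/                                                 
       [x] client.c                                              
       [x] main.md                                               
       [x] cache.toml                                            
       [x] logger.html                                           
     [x] static/                                                 
       [x] helpers.h                                             
       [x] config.json                                           
       [x] logger.c                                              
       [x] auth.md                                               
     [x] lib/                                                    
       [x] LICENSE                                               
       [x] config.go                                             
       [x] cache.py                                              
   [x] auth.go                                                   
   [x] data/                                                     
     [x] views/                                                  
       [x] README.md                                             
       [x] index.json                                            
       [x] parser.rs                                             
       [x] worker.txt                                            
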